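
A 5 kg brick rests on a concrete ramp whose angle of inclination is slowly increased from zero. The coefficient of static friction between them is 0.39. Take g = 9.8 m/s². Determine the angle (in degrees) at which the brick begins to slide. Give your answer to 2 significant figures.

At the threshold of sliding, static friction is at its maximum μ_s N and exactly balances the weight component along the incline: mg sin θ = μ_s mg cos θ.
Hence tan θ = μ_s = 0.39, so θ = arctan(0.39) = 21.3058°.

21°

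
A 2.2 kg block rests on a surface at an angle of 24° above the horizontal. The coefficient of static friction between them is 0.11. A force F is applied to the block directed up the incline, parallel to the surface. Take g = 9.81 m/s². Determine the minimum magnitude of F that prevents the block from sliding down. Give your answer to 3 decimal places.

6.609 N

The normal force is N = mg cos 24° = 19.716 N. With F at its minimum the block is on the verge of sliding down, so static friction is at its maximum μ_s N = 0.11 × 19.716 = 2.169 N and acts up the slope.
Equilibrium along the incline: F + μ_s N = mg sin 24°, so F = 8.778 − 2.169 = 6.609 N.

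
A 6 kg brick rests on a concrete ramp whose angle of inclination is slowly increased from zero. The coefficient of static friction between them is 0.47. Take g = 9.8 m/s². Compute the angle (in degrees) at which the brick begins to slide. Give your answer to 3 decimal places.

At the threshold of sliding, static friction is at its maximum μ_s N and exactly balances the weight component along the incline: mg sin θ = μ_s mg cos θ.
Hence tan θ = μ_s = 0.47, so θ = arctan(0.47) = 25.1735°.

25.174°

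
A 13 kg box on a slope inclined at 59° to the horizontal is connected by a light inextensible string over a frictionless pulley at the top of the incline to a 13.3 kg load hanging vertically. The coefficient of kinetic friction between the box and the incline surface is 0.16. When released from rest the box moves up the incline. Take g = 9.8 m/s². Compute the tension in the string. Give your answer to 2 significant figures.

For the box on the incline: the weight component along the slope is m₁g sin 59° = 13 × 9.8 × 0.8572 = 109.207 N and the normal force is N = m₁g cos 59° = 65.616 N.
Kinetic friction opposes the box's motion up the incline: f = μN = 0.16 × 65.616 = 10.499 N acting down the slope.
Newton's second law for the box (up-slope positive): T − 109.207 − 10.499 = 13 a. For the hanging load (downward positive): 13.3 × 9.8 − T = 13.3 a.
Adding the two equations eliminates T: 10.634 = 26.3 a, so a = 0.4043 m/s².
Then from the hanging load's equation, T = 13.3 × (9.8 − 0.4043) = 124.963 N.

120 N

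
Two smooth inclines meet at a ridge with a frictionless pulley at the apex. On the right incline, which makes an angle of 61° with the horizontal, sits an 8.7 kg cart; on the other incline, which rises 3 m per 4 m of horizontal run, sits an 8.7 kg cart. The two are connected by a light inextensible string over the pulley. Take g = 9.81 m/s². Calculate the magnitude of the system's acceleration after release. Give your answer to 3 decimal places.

Resolve each weight along its own incline: the 8.7 kg mass has component 8.7 × 9.81 × sin 61° = 74.646 N down its slope, and the 8.7 kg mass has 8.7 × 9.81 × sin 36.87° = 51.208 N down its slope.
The 8.7 kg side's 74.646 N exceeds the other side's 51.208 N, so that mass slides down and the 8.7 kg mass slides up. Taking that direction as positive, Newton's second law for the whole system gives 74.646 − 51.208 = (8.7 + 8.7) a, so a = 23.438 / 17.4 = 1.3470 m/s².

1.347 m/s²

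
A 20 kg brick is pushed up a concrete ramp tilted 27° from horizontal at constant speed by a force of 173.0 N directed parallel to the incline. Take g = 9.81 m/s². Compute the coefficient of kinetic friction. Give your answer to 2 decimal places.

At constant speed ΣF = 0 along the incline. The applied 173.0 N acts up the slope; the weight component mg sin 27° = 89.073 N and kinetic friction μN both act down the slope.
So 173.0 = 89.073 + μ × 174.815, giving μ = (173.0 − 89.073) / 174.815 = 0.4801.

0.48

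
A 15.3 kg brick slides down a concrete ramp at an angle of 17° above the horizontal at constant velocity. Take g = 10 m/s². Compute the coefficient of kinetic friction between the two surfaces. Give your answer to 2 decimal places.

At constant velocity the net force along the incline is zero: mg sin 17° = μ mg cos 17°.
So μ = tan 17° = 0.2924 / 0.9563 = 0.3058.

0.31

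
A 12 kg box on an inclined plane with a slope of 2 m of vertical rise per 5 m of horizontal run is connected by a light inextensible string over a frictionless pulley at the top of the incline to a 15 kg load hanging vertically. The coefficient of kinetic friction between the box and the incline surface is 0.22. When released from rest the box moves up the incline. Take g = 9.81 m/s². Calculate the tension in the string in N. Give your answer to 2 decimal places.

For the box on the incline: the weight component along the slope is m₁g sin 21.80° = 12 × 9.81 × 0.3714 = 43.721 N and the normal force is N = m₁g cos 21.80° = 109.300 N.
Kinetic friction opposes the box's motion up the incline: f = μN = 0.22 × 109.300 = 24.046 N acting down the slope.
Newton's second law for the box (up-slope positive): T − 43.721 − 24.046 = 12 a. For the hanging load (downward positive): 15 × 9.81 − T = 15 a.
Adding the two equations eliminates T: 79.383 = 27 a, so a = 2.9401 m/s².
Then from the hanging load's equation, T = 15 × (9.81 − 2.9401) = 103.049 N.

103.05 N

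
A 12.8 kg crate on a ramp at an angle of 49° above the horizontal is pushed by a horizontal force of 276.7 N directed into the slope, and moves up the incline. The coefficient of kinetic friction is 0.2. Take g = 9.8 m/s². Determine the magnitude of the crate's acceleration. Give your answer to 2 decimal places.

2.24 m/s²

The horizontal push has components F cos 49° = 276.7 × 0.6561 = 181.543 N up the incline and F sin 49° = 276.7 × 0.7547 = 208.825 N pressing into the surface.
The normal force is therefore N = mg cos 49° + F sin 49° = 82.301 + 208.825 = 291.126 N, and kinetic friction down the slope is μN = 0.2 × 291.126 = 58.225 N.
Along the incline: F cos 49° − mg sin 49° − μN = ma, so 181.543 − 94.670 − 58.225 = 12.8 a, giving a = 2.2381 m/s².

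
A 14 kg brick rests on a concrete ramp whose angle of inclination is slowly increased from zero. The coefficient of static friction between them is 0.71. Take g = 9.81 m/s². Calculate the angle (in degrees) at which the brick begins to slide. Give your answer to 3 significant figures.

At the threshold of sliding, static friction is at its maximum μ_s N and exactly balances the weight component along the incline: mg sin θ = μ_s mg cos θ.
Hence tan θ = μ_s = 0.71, so θ = arctan(0.71) = 35.3748°.

35.4°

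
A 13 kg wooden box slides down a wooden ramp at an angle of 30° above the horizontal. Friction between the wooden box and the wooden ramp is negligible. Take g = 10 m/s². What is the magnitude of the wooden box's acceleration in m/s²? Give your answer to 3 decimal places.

Resolving the weight along the incline: the component pulling the wooden box down the slope is mg sin 30° = 13 × 10 × 0.5000 = 65.000 N, and the normal force is N = mg cos 30° = 13 × 10 × 0.8660 = 112.580 N.
With no friction the net force along the incline is 65.000 N, so a = g sin 30° = 65.000 / 13 = 5.0000 m/s².

5.000 m/s²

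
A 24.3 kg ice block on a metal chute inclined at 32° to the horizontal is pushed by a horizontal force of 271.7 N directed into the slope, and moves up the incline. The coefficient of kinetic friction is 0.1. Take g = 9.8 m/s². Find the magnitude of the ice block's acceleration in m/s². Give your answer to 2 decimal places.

2.87 m/s²

The horizontal push has components F cos 32° = 271.7 × 0.8480 = 230.402 N up the incline and F sin 32° = 271.7 × 0.5299 = 143.974 N pressing into the surface.
The normal force is therefore N = mg cos 32° + F sin 32° = 201.943 + 143.974 = 345.917 N, and kinetic friction down the slope is μN = 0.1 × 345.917 = 34.592 N.
Along the incline: F cos 32° − mg sin 32° − μN = ma, so 230.402 − 126.190 − 34.592 = 24.3 a, giving a = 2.8650 m/s².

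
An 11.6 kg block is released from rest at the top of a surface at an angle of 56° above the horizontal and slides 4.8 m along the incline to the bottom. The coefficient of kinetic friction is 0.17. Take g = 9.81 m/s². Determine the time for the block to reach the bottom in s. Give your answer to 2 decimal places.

The weight component along the incline is mg sin 56° = 94.341 N and the normal force is N = mg cos 56° = 63.634 N.
Friction up the slope is f = μN = 0.17 × 63.634 = 10.818 N, so the net downslope force is 94.341 − 10.818 = 83.523 N and a = 83.523 / 11.6 = 7.2003 m/s².
Starting from rest, L = ½at², so t = √(2L/a) = √(2 × 4.8 / 7.2003) = 1.1547 s.

1.15 s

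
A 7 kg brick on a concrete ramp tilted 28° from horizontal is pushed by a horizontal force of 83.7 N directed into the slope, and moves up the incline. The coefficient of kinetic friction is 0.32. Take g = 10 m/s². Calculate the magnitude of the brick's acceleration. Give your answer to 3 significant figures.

The horizontal push has components F cos 28° = 83.7 × 0.8829 = 73.899 N up the incline and F sin 28° = 83.7 × 0.4695 = 39.297 N pressing into the surface.
The normal force is therefore N = mg cos 28° + F sin 28° = 61.803 + 39.297 = 101.100 N, and kinetic friction down the slope is μN = 0.32 × 101.100 = 32.352 N.
Along the incline: F cos 28° − mg sin 28° − μN = ma, so 73.899 − 32.865 − 32.352 = 7 a, giving a = 1.2403 m/s².

1.24 m/s²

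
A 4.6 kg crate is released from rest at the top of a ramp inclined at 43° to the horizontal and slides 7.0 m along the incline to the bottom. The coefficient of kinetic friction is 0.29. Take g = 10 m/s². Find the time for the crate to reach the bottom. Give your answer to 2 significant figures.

1.7 s

The weight component along the incline is mg sin 43° = 31.372 N and the normal force is N = mg cos 43° = 33.642 N.
Friction up the slope is f = μN = 0.29 × 33.642 = 9.756 N, so the net downslope force is 31.372 − 9.756 = 21.616 N and a = 21.616 / 4.6 = 4.6991 m/s².
Starting from rest, L = ½at², so t = √(2L/a) = √(2 × 7.0 / 4.6991) = 1.7261 s.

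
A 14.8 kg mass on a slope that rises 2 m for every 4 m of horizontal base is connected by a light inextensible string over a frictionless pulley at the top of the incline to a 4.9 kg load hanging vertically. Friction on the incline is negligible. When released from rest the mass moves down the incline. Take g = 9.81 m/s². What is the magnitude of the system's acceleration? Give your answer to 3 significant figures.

0.856 m/s²

For the mass on the incline: the weight component along the slope is m₁g sin 26.57° = 14.8 × 9.81 × 0.4472 = 64.928 N and the normal force is N = m₁g cos 26.57° = 129.860 N.
Newton's second law for the mass (down-slope positive): 64.928 − T = 14.8 a. For the hanging load (upward positive): T − 4.9 × 9.81 = 4.9 a.
Adding the two equations eliminates T: 16.859 = 19.7 a, so a = 0.8558 m/s².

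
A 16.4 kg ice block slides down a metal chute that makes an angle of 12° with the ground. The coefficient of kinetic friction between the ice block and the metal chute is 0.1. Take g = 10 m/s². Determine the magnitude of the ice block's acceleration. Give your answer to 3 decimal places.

1.101 m/s²

Resolving the weight along the incline: the component pulling the ice block down the slope is mg sin 12° = 16.4 × 10 × 0.2079 = 34.096 N, and the normal force is N = mg cos 12° = 16.4 × 10 × 0.9781 = 160.408 N.
Kinetic friction acts up the slope with magnitude f = μN = 0.1 × 160.408 = 16.041 N.
Net force along the incline is 34.096 − 16.041 = 18.055 N, so a = 18.055 / 16.4 = 1.1009 m/s².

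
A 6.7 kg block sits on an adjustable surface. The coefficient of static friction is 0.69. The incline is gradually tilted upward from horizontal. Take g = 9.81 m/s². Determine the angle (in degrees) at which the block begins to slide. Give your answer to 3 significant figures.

At the threshold of sliding, static friction is at its maximum μ_s N and exactly balances the weight component along the incline: mg sin θ = μ_s mg cos θ.
Hence tan θ = μ_s = 0.69, so θ = arctan(0.69) = 34.6057°.

34.6°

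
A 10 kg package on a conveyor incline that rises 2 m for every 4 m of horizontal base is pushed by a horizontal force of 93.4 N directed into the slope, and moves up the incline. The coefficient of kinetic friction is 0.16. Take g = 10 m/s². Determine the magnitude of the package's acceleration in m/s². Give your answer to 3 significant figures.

The horizontal push has components F cos 26.57° = 93.4 × 0.8944 = 83.537 N up the incline and F sin 26.57° = 93.4 × 0.4472 = 41.768 N pressing into the surface.
The normal force is therefore N = mg cos 26.57° + F sin 26.57° = 89.440 + 41.768 = 131.208 N, and kinetic friction down the slope is μN = 0.16 × 131.208 = 20.993 N.
Along the incline: F cos 26.57° − mg sin 26.57° − μN = ma, so 83.537 − 44.720 − 20.993 = 10 a, giving a = 1.7824 m/s².

1.78 m/s²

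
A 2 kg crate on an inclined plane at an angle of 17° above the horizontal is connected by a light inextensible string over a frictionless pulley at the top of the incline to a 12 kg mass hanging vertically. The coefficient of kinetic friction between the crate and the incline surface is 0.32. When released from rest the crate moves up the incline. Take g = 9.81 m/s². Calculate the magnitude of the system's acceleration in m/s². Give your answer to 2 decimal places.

For the crate on the incline: the weight component along the slope is m₁g sin 17° = 2 × 9.81 × 0.2924 = 5.737 N and the normal force is N = m₁g cos 17° = 18.763 N.
Kinetic friction opposes the crate's motion up the incline: f = μN = 0.32 × 18.763 = 6.004 N acting down the slope.
Newton's second law for the crate (up-slope positive): T − 5.737 − 6.004 = 2 a. For the hanging mass (downward positive): 12 × 9.81 − T = 12 a.
Adding the two equations eliminates T: 105.979 = 14 a, so a = 7.5699 m/s².

7.57 m/s²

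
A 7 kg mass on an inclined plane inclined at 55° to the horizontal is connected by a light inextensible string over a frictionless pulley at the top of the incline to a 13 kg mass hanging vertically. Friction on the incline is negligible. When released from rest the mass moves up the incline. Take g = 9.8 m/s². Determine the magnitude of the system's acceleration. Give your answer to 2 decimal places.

For the mass on the incline: the weight component along the slope is m₁g sin 55° = 7 × 9.8 × 0.8192 = 56.197 N and the normal force is N = m₁g cos 55° = 39.347 N.
Newton's second law for the mass (up-slope positive): T − 56.197 = 7 a. For the hanging mass (downward positive): 13 × 9.8 − T = 13 a.
Adding the two equations eliminates T: 71.203 = 20 a, so a = 3.5602 m/s².

3.56 m/s²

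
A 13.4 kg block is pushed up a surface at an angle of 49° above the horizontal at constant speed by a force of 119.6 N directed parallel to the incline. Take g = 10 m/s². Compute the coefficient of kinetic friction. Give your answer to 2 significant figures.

0.21

At constant speed ΣF = 0 along the incline. The applied 119.6 N acts up the slope; the weight component mg sin 49° = 101.131 N and kinetic friction μN both act down the slope.
So 119.6 = 101.131 + μ × 87.912, giving μ = (119.6 − 101.131) / 87.912 = 0.2101.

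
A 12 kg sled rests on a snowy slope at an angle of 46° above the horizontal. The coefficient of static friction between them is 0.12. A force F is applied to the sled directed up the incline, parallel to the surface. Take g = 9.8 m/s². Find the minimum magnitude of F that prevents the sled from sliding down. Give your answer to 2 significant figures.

75 N

The normal force is N = mg cos 46° = 81.692 N. With F at its minimum the sled is on the verge of sliding down, so static friction is at its maximum μ_s N = 0.12 × 81.692 = 9.803 N and acts up the slope.
Equilibrium along the incline: F + μ_s N = mg sin 46°, so F = 84.594 − 9.803 = 74.791 N.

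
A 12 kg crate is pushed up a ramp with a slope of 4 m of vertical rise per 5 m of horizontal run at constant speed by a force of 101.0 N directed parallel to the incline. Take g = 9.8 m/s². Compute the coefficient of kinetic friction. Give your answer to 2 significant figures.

At constant speed ΣF = 0 along the incline. The applied 101.0 N acts up the slope; the weight component mg sin 38.66° = 73.464 N and kinetic friction μN both act down the slope.
So 101.0 = 73.464 + μ × 91.830, giving μ = (101.0 − 73.464) / 91.830 = 0.2999.

0.30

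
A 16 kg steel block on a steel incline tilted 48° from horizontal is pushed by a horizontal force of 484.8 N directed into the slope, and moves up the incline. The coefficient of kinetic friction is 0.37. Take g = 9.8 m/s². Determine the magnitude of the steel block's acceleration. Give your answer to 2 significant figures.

The horizontal push has components F cos 48° = 484.8 × 0.6691 = 324.380 N up the incline and F sin 48° = 484.8 × 0.7431 = 360.255 N pressing into the surface.
The normal force is therefore N = mg cos 48° + F sin 48° = 104.915 + 360.255 = 465.170 N, and kinetic friction down the slope is μN = 0.37 × 465.170 = 172.113 N.
Along the incline: F cos 48° − mg sin 48° − μN = ma, so 324.380 − 116.518 − 172.113 = 16 a, giving a = 2.2343 m/s².

2.2 m/s²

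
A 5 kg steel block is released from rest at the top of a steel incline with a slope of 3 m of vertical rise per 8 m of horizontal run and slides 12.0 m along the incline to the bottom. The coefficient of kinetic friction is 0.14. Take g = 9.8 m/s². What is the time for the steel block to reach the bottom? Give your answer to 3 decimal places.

3.336 s

The weight component along the incline is mg sin 20.56° = 17.205 N and the normal force is N = mg cos 20.56° = 45.880 N.
Friction up the slope is f = μN = 0.14 × 45.880 = 6.423 N, so the net downslope force is 17.205 − 6.423 = 10.782 N and a = 10.782 / 5 = 2.1564 m/s².
Starting from rest, L = ½at², so t = √(2L/a) = √(2 × 12.0 / 2.1564) = 3.3361 s.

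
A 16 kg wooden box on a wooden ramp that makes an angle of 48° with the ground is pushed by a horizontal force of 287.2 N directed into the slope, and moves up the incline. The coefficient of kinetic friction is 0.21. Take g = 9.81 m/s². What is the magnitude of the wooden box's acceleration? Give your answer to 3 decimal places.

The horizontal push has components F cos 48° = 287.2 × 0.6691 = 192.166 N up the incline and F sin 48° = 287.2 × 0.7431 = 213.418 N pressing into the surface.
The normal force is therefore N = mg cos 48° + F sin 48° = 105.022 + 213.418 = 318.440 N, and kinetic friction down the slope is μN = 0.21 × 318.440 = 66.872 N.
Along the incline: F cos 48° − mg sin 48° − μN = ma, so 192.166 − 116.637 − 66.872 = 16 a, giving a = 0.5411 m/s².

0.541 m/s²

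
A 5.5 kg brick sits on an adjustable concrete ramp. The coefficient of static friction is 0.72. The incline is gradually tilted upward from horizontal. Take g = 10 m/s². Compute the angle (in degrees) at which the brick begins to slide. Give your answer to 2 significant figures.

At the threshold of sliding, static friction is at its maximum μ_s N and exactly balances the weight component along the incline: mg sin θ = μ_s mg cos θ.
Hence tan θ = μ_s = 0.72, so θ = arctan(0.72) = 35.7539°.

36°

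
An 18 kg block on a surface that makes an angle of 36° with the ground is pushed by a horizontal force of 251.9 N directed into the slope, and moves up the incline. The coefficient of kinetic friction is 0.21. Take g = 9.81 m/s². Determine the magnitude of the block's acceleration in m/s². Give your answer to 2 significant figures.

2.2 m/s²

The horizontal push has components F cos 36° = 251.9 × 0.8090 = 203.787 N up the incline and F sin 36° = 251.9 × 0.5878 = 148.067 N pressing into the surface.
The normal force is therefore N = mg cos 36° + F sin 36° = 142.853 + 148.067 = 290.920 N, and kinetic friction down the slope is μN = 0.21 × 290.920 = 61.093 N.
Along the incline: F cos 36° − mg sin 36° − μN = ma, so 203.787 − 103.794 − 61.093 = 18 a, giving a = 2.1611 m/s².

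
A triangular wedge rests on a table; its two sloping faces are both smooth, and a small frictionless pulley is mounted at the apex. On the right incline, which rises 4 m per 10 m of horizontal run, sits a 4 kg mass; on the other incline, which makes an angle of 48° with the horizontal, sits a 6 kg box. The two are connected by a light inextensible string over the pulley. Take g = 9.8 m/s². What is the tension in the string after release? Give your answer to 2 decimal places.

Resolve each weight along its own incline: the 4 kg mass has component 4 × 9.8 × sin 21.80° = 14.559 N down its slope, and the 6 kg mass has 6 × 9.8 × sin 48° = 43.697 N down its slope.
The 6 kg side's 43.697 N exceeds the other side's 14.559 N, so that mass slides down and the 4 kg mass slides up. Taking that direction as positive, Newton's second law for the whole system gives 43.697 − 14.559 = (4 + 6) a, so a = 29.138 / 10 = 2.9138 m/s².
For the 4 kg mass (up-slope positive): T − 14.559 = 4 × 2.9138, so T = 26.214 N.

26.21 N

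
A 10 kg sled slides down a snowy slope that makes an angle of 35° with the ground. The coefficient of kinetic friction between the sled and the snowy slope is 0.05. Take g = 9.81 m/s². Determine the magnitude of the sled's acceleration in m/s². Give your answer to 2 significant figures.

Resolving the weight along the incline: the component pulling the sled down the slope is mg sin 35° = 10 × 9.81 × 0.5736 = 56.270 N, and the normal force is N = mg cos 35° = 10 × 9.81 × 0.8192 = 80.364 N.
Kinetic friction acts up the slope with magnitude f = μN = 0.05 × 80.364 = 4.018 N.
Net force along the incline is 56.270 − 4.018 = 52.252 N, so a = 52.252 / 10 = 5.2252 m/s².

5.2 m/s²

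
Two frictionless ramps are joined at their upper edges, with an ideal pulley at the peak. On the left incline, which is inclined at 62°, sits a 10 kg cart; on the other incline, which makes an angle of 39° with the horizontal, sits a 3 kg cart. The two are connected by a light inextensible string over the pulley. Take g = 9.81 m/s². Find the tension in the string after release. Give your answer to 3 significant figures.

34.2 N

Resolve each weight along its own incline: the 10 kg mass has component 10 × 9.81 × sin 62° = 86.617 N down its slope, and the 3 kg mass has 3 × 9.81 × sin 39° = 18.521 N down its slope.
The 10 kg side's 86.617 N exceeds the other side's 18.521 N, so that mass slides down and the 3 kg mass slides up. Taking that direction as positive, Newton's second law for the whole system gives 86.617 − 18.521 = (10 + 3) a, so a = 68.096 / 13 = 5.2382 m/s².
For the 3 kg mass (up-slope positive): T − 18.521 = 3 × 5.2382, so T = 34.236 N.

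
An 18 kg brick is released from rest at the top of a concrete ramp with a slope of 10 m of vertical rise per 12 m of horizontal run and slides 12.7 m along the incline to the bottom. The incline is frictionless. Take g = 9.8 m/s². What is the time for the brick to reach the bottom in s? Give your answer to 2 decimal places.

2.01 s

The weight component along the incline is mg sin 39.81° = 112.929 N and the normal force is N = mg cos 39.81° = 135.514 N.
With no friction, a = g sin 39.81° = 6.2738 m/s².
Starting from rest, L = ½at², so t = √(2L/a) = √(2 × 12.7 / 6.2738) = 2.0121 s.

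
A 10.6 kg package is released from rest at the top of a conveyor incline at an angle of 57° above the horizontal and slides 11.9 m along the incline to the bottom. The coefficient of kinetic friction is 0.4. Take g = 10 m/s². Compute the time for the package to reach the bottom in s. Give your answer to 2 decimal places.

1.96 s

The weight component along the incline is mg sin 57° = 88.899 N and the normal force is N = mg cos 57° = 57.732 N.
Friction up the slope is f = μN = 0.4 × 57.732 = 23.093 N, so the net downslope force is 88.899 − 23.093 = 65.806 N and a = 65.806 / 10.6 = 6.2081 m/s².
Starting from rest, L = ½at², so t = √(2L/a) = √(2 × 11.9 / 6.2081) = 1.9580 s.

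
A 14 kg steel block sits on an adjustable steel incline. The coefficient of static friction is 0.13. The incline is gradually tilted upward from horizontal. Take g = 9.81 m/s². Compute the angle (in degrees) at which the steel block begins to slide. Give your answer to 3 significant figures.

7.41°

At the threshold of sliding, static friction is at its maximum μ_s N and exactly balances the weight component along the incline: mg sin θ = μ_s mg cos θ.
Hence tan θ = μ_s = 0.13, so θ = arctan(0.13) = 7.4069°.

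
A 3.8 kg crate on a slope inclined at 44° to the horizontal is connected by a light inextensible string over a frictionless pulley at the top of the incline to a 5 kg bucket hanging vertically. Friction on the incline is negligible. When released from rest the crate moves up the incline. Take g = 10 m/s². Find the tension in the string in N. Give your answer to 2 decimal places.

36.59 N

For the crate on the incline: the weight component along the slope is m₁g sin 44° = 3.8 × 10 × 0.6947 = 26.399 N and the normal force is N = m₁g cos 44° = 27.335 N.
Newton's second law for the crate (up-slope positive): T − 26.399 = 3.8 a. For the hanging bucket (downward positive): 5 × 10 − T = 5 a.
Adding the two equations eliminates T: 23.601 = 8.8 a, so a = 2.6819 m/s².
Then from the hanging bucket's equation, T = 5 × (10 − 2.6819) = 36.590 N.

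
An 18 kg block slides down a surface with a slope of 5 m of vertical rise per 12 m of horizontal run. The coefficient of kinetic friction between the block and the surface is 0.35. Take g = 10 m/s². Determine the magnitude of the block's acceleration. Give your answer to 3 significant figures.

Resolving the weight along the incline: the component pulling the block down the slope is mg sin 22.62° = 18 × 10 × 0.3846 = 69.228 N, and the normal force is N = mg cos 22.62° = 18 × 10 × 0.9231 = 166.158 N.
Kinetic friction acts up the slope with magnitude f = μN = 0.35 × 166.158 = 58.155 N.
Net force along the incline is 69.228 − 58.155 = 11.073 N, so a = 11.073 / 18 = 0.6152 m/s².

0.615 m/s²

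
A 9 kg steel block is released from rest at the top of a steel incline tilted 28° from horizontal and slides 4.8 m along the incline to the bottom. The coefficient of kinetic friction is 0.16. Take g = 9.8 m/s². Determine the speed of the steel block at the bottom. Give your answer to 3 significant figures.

5.56 m/s

The weight component along the incline is mg sin 28° = 41.407 N and the normal force is N = mg cos 28° = 77.876 N.
Friction up the slope is f = μN = 0.16 × 77.876 = 12.460 N, so the net downslope force is 41.407 − 12.460 = 28.947 N and a = 28.947 / 9 = 3.2163 m/s².
Starting from rest over a distance of 4.8 m, v² = 2aL = 2 × 3.2163 × 4.8 = 30.8765, so v = 5.5567 m/s.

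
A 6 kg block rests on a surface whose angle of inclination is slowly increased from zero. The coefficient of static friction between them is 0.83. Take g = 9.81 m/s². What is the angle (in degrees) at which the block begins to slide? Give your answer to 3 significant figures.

At the threshold of sliding, static friction is at its maximum μ_s N and exactly balances the weight component along the incline: mg sin θ = μ_s mg cos θ.
Hence tan θ = μ_s = 0.83, so θ = arctan(0.83) = 39.6927°.

39.7°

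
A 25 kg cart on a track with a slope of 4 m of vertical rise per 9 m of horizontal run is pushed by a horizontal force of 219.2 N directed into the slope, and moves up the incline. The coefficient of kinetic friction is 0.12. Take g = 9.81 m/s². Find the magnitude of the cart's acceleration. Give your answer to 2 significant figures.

The horizontal push has components F cos 23.96° = 219.2 × 0.9138 = 200.305 N up the incline and F sin 23.96° = 219.2 × 0.4061 = 89.017 N pressing into the surface.
The normal force is therefore N = mg cos 23.96° + F sin 23.96° = 224.109 + 89.017 = 313.126 N, and kinetic friction down the slope is μN = 0.12 × 313.126 = 37.575 N.
Along the incline: F cos 23.96° − mg sin 23.96° − μN = ma, so 200.305 − 99.596 − 37.575 = 25 a, giving a = 2.5254 m/s².

2.5 m/s²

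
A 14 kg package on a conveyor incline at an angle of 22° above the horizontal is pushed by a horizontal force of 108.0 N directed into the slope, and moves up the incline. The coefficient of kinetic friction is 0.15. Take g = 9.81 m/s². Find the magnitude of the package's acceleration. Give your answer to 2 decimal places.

The horizontal push has components F cos 22° = 108.0 × 0.9272 = 100.138 N up the incline and F sin 22° = 108.0 × 0.3746 = 40.457 N pressing into the surface.
The normal force is therefore N = mg cos 22° + F sin 22° = 127.342 + 40.457 = 167.799 N, and kinetic friction down the slope is μN = 0.15 × 167.799 = 25.170 N.
Along the incline: F cos 22° − mg sin 22° − μN = ma, so 100.138 − 51.448 − 25.170 = 14 a, giving a = 1.6800 m/s².

1.68 m/s²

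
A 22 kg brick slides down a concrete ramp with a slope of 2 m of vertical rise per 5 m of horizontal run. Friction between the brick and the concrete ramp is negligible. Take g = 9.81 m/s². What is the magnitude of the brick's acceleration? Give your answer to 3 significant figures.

Resolving the weight along the incline: the component pulling the brick down the slope is mg sin 21.80° = 22 × 9.81 × 0.3714 = 80.156 N, and the normal force is N = mg cos 21.80° = 22 × 9.81 × 0.9285 = 200.389 N.
With no friction the net force along the incline is 80.156 N, so a = g sin 21.80° = 80.156 / 22 = 3.6435 m/s².

3.64 m/s²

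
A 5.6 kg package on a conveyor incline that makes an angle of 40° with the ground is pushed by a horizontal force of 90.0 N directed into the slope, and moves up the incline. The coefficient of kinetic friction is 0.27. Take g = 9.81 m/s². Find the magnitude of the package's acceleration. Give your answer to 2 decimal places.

1.19 m/s²

The horizontal push has components F cos 40° = 90.0 × 0.7660 = 68.940 N up the incline and F sin 40° = 90.0 × 0.6428 = 57.852 N pressing into the surface.
The normal force is therefore N = mg cos 40° + F sin 40° = 42.081 + 57.852 = 99.933 N, and kinetic friction down the slope is μN = 0.27 × 99.933 = 26.982 N.
Along the incline: F cos 40° − mg sin 40° − μN = ma, so 68.940 − 35.313 − 26.982 = 5.6 a, giving a = 1.1866 m/s².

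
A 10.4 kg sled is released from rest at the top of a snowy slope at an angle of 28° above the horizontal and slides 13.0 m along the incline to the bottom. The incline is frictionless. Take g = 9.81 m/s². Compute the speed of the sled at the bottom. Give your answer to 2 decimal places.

The weight component along the incline is mg sin 28° = 47.897 N and the normal force is N = mg cos 28° = 90.082 N.
With no friction, a = g sin 28° = 4.6055 m/s².
Starting from rest over a distance of 13.0 m, v² = 2aL = 2 × 4.6055 × 13.0 = 119.7430, so v = 10.9427 m/s.

10.94 m/s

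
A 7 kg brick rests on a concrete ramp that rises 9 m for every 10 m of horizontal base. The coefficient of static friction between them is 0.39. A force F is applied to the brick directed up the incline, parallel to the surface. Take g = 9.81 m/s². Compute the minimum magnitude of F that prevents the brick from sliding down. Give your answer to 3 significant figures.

The normal force is N = mg cos 41.99° = 51.042 N. With F at its minimum the brick is on the verge of sliding down, so static friction is at its maximum μ_s N = 0.39 × 51.042 = 19.906 N and acts up the slope.
Equilibrium along the incline: F + μ_s N = mg sin 41.99°, so F = 45.938 − 19.906 = 26.032 N.

26.0 N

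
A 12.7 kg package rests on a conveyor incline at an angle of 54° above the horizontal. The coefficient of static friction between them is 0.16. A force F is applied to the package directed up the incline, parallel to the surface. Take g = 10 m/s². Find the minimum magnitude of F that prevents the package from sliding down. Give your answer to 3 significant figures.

The normal force is N = mg cos 54° = 74.649 N. With F at its minimum the package is on the verge of sliding down, so static friction is at its maximum μ_s N = 0.16 × 74.649 = 11.944 N and acts up the slope.
Equilibrium along the incline: F + μ_s N = mg sin 54°, so F = 102.745 − 11.944 = 90.801 N.

90.8 N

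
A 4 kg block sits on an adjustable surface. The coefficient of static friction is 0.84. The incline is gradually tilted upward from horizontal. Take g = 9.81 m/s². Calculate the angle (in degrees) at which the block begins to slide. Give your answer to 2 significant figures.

40°

At the threshold of sliding, static friction is at its maximum μ_s N and exactly balances the weight component along the incline: mg sin θ = μ_s mg cos θ.
Hence tan θ = μ_s = 0.84, so θ = arctan(0.84) = 40.0303°.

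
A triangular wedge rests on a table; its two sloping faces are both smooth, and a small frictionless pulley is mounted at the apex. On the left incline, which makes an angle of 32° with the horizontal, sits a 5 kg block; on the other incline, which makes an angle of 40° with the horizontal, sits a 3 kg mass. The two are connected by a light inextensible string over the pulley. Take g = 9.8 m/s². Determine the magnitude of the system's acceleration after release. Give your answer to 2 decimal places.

Resolve each weight along its own incline: the 5 kg mass has component 5 × 9.8 × sin 32° = 25.966 N down its slope, and the 3 kg mass has 3 × 9.8 × sin 40° = 18.898 N down its slope.
The 5 kg side's 25.966 N exceeds the other side's 18.898 N, so that mass slides down and the 3 kg mass slides up. Taking that direction as positive, Newton's second law for the whole system gives 25.966 − 18.898 = (5 + 3) a, so a = 7.068 / 8 = 0.8835 m/s².

0.88 m/s²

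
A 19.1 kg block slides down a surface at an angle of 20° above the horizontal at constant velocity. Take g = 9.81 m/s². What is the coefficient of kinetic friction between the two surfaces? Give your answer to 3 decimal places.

0.364

At constant velocity the net force along the incline is zero: mg sin 20° = μ mg cos 20°.
So μ = tan 20° = 0.3420 / 0.9397 = 0.3639.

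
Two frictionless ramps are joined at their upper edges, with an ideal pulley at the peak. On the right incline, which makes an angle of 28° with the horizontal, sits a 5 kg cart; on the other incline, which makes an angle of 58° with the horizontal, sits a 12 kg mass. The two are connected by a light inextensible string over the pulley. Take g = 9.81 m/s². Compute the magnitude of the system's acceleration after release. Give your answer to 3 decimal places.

4.518 m/s²

Resolve each weight along its own incline: the 5 kg mass has component 5 × 9.81 × sin 28° = 23.028 N down its slope, and the 12 kg mass has 12 × 9.81 × sin 58° = 99.832 N down its slope.
The 12 kg side's 99.832 N exceeds the other side's 23.028 N, so that mass slides down and the 5 kg mass slides up. Taking that direction as positive, Newton's second law for the whole system gives 99.832 − 23.028 = (5 + 12) a, so a = 76.804 / 17 = 4.5179 m/s².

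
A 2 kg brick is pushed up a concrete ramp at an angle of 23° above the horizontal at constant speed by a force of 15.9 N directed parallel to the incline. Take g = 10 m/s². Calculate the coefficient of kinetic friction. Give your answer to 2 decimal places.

At constant speed ΣF = 0 along the incline. The applied 15.9 N acts up the slope; the weight component mg sin 23° = 7.815 N and kinetic friction μN both act down the slope.
So 15.9 = 7.815 + μ × 18.410, giving μ = (15.9 − 7.815) / 18.410 = 0.4392.

0.44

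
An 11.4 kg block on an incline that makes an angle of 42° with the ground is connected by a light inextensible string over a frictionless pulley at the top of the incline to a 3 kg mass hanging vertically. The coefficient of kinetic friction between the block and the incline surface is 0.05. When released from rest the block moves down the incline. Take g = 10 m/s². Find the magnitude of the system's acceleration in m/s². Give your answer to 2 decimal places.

2.92 m/s²

For the block on the incline: the weight component along the slope is m₁g sin 42° = 11.4 × 10 × 0.6691 = 76.277 N and the normal force is N = m₁g cos 42° = 84.719 N.
Kinetic friction opposes the block's motion down the incline: f = μN = 0.05 × 84.719 = 4.236 N acting up the slope.
Newton's second law for the block (down-slope positive): 76.277 − 4.236 − T = 11.4 a. For the hanging mass (upward positive): T − 3 × 10 = 3 a.
Adding the two equations eliminates T: 42.041 = 14.4 a, so a = 2.9195 m/s².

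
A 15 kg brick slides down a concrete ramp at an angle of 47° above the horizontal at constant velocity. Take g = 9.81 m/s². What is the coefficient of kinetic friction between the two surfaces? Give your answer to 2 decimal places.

At constant velocity the net force along the incline is zero: mg sin 47° = μ mg cos 47°.
So μ = tan 47° = 0.7314 / 0.6820 = 1.0724.

1.07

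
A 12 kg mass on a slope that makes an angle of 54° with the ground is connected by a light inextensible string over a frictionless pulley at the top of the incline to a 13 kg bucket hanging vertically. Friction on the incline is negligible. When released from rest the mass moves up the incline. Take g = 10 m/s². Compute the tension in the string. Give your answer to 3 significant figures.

113 N

For the mass on the incline: the weight component along the slope is m₁g sin 54° = 12 × 10 × 0.8090 = 97.080 N and the normal force is N = m₁g cos 54° = 70.534 N.
Newton's second law for the mass (up-slope positive): T − 97.080 = 12 a. For the hanging bucket (downward positive): 13 × 10 − T = 13 a.
Adding the two equations eliminates T: 32.920 = 25 a, so a = 1.3168 m/s².
Then from the hanging bucket's equation, T = 13 × (10 − 1.3168) = 112.882 N.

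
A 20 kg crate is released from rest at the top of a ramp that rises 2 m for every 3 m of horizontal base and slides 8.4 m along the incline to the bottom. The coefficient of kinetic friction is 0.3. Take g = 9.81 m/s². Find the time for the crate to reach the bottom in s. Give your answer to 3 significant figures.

2.37 s

The weight component along the incline is mg sin 33.69° = 108.832 N and the normal force is N = mg cos 33.69° = 163.248 N.
Friction up the slope is f = μN = 0.3 × 163.248 = 48.974 N, so the net downslope force is 108.832 − 48.974 = 59.858 N and a = 59.858 / 20 = 2.9929 m/s².
Starting from rest, L = ½at², so t = √(2L/a) = √(2 × 8.4 / 2.9929) = 2.3692 s.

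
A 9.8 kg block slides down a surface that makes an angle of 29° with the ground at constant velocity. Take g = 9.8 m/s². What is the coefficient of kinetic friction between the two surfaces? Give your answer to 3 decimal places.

0.554

At constant velocity the net force along the incline is zero: mg sin 29° = μ mg cos 29°.
So μ = tan 29° = 0.4848 / 0.8746 = 0.5543.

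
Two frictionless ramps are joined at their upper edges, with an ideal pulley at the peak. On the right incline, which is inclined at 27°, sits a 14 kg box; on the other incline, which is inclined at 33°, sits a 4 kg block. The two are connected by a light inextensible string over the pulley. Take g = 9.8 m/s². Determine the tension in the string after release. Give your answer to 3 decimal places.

30.447 N

Resolve each weight along its own incline: the 14 kg mass has component 14 × 9.8 × sin 27° = 62.287 N down its slope, and the 4 kg mass has 4 × 9.8 × sin 33° = 21.350 N down its slope.
The 14 kg side's 62.287 N exceeds the other side's 21.350 N, so that mass slides down and the 4 kg mass slides up. Taking that direction as positive, Newton's second law for the whole system gives 62.287 − 21.350 = (14 + 4) a, so a = 40.937 / 18 = 2.2743 m/s².
For the 4 kg mass (up-slope positive): T − 21.350 = 4 × 2.2743, so T = 30.447 N.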